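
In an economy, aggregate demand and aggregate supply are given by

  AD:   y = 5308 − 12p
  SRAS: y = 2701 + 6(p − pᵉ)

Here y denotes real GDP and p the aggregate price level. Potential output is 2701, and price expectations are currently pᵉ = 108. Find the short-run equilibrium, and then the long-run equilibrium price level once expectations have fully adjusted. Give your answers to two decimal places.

Short run: p = 180.83, y = 3138.00. Long run: p = 217.25.

Short run: with pᵉ = 108, SRAS is y = 2053 + 6p. Setting AD = SRAS gives 3255 = 18p, so p = 180.83 and y = 5308 − 12p = 3138.00.
Output 3138.00 is above potential 2701, so over time expected prices rise and SRAS shifts left until y returns to 2701.
Long run: y = 2701 on the AD curve gives 2701 = 5308 − 12p, so p = 217.25.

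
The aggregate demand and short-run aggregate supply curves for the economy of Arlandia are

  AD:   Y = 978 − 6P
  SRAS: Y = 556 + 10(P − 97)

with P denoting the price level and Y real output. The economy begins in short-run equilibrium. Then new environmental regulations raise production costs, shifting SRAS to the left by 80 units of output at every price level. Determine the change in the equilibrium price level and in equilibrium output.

ΔP = +5, ΔY = -30

This is a negative supply shock: SRAS shifts left.
New SRAS: Y = 10P − 494.
Set AD = SRAS: 978 − 6P = 10P − 494, so 1472 = 16P and P = 92.
Y = 978 − 6·92 = 426.
Initially P = 87, Y = 456, so ΔP = +5 and ΔY = -30.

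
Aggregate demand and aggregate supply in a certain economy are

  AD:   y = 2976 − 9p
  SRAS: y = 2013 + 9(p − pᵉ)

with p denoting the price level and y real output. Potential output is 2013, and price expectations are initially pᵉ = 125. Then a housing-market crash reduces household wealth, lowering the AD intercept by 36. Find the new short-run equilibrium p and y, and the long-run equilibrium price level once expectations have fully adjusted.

Short run: p = 114, y = 1914. Long run: p = 103.

AD shifts left: new AD is y = 2940 − 9p. With pᵉ = 125, SRAS is y = 888 + 9p.
Short run: 2940 − 9p = 888 + 9p gives 2052 = 18p, so p = 114 and y = 2940 − 9·114 = 1914.
y = 1914 is below potential 2013; expectations adjust and SRAS shifts right until y = 2013.
Long run: on the new AD curve, 2013 = 2940 − 9p gives p = 103.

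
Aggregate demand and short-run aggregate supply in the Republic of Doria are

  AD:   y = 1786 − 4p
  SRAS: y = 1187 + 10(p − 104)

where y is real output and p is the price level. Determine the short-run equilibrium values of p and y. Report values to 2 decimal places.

p = 117.07, y = 1317.71

Write SRAS as y = 1187 + 10p − 1040 = 147 + 10p.
Set AD = SRAS: 1786 − 4p = 147 + 10p, so 1639 = 14p and p = 117.07.
Substituting into AD, y = 1786 − 4p = 1317.71.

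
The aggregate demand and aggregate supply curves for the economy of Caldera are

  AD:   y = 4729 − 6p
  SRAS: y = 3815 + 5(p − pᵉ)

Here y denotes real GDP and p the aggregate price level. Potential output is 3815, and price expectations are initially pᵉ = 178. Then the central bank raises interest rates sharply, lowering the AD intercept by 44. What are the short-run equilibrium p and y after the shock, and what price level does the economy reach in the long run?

AD shifts left: new AD is y = 4685 − 6p. With pᵉ = 178, SRAS is y = 2925 + 5p.
Short run: 4685 − 6p = 2925 + 5p gives 1760 = 11p, so p = 160 and y = 4685 − 6·160 = 3725.
y = 3725 is below potential 3815; expectations adjust and SRAS shifts right until y = 3815.
Long run: on the new AD curve, 3815 = 4685 − 6p gives p = 145.

Short run: p = 160, y = 3725. Long run: p = 145.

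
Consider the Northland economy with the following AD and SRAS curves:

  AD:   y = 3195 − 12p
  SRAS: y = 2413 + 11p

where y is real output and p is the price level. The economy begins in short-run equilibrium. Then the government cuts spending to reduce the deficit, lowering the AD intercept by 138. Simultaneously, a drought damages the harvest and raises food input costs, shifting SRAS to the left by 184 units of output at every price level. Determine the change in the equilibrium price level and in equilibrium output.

After both shocks: AD is y = 3057 − 12p and SRAS is y = 2229 + 11p.
Setting them equal: 828 = 23p, so p = 36.
y = 3057 − 12·36 = 2625.
Initially p = 34, y = 2787, so Δp = +2 and Δy = -162.

Δp = +2, Δy = -162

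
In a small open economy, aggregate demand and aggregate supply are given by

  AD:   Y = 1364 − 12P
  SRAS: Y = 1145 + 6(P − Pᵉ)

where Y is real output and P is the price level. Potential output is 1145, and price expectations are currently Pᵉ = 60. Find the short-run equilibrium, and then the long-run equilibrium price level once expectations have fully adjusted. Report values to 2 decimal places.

Short run: with Pᵉ = 60, SRAS is Y = 785 + 6P. Setting AD = SRAS gives 579 = 18P, so P = 32.17 and Y = 1364 − 12P = 978.00.
Output 978.00 is below potential 1145, so over time expected prices fall and SRAS shifts right until Y returns to 1145.
Long run: Y = 1145 on the AD curve gives 1145 = 1364 − 12P, so P = 18.25.

Short run: P = 32.17, Y = 978.00. Long run: P = 18.25.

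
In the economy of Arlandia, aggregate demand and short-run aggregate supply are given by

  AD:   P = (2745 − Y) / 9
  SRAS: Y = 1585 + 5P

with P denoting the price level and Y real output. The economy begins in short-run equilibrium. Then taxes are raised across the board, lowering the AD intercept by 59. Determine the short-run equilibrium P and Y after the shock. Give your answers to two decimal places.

P = 78.64, Y = 1978.21

This is a negative demand shock: AD shifts left.
New AD: Y = 2686 − 9P.
Set AD = SRAS: 2686 − 9P = 1585 + 5P, so 1101 = 14P and P = 78.64.
Substituting into AD, Y = 1978.21.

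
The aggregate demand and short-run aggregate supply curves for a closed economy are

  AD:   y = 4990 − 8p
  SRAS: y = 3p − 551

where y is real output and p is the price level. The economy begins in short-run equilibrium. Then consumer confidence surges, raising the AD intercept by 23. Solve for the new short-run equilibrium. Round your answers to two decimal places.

This is a positive demand shock: AD shifts right.
New AD: y = 5013 − 8p.
Set AD = SRAS: 5013 − 8p = 3p − 551, so 5564 = 11p and p = 505.82.
Substituting into AD, y = 966.45.

p = 505.82, y = 966.45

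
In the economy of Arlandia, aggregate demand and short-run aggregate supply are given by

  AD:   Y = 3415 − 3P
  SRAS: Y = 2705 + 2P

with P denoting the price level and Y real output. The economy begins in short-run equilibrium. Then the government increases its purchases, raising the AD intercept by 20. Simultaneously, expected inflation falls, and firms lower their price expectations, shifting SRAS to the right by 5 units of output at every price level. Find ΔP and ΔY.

ΔP = +3, ΔY = +11

After both shocks: AD is Y = 3435 − 3P and SRAS is Y = 2710 + 2P.
Setting them equal: 725 = 5P, so P = 145.
Y = 3435 − 3·145 = 3000.
Initially P = 142, Y = 2989, so ΔP = +3 and ΔY = +11.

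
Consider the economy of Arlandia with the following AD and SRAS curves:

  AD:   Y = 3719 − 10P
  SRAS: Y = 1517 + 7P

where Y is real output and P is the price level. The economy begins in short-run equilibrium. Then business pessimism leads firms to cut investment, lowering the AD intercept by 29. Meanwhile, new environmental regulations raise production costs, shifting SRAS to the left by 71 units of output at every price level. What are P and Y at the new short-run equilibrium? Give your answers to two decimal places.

P = 132.00, Y = 2370.00

After both shocks: AD is Y = 3690 − 10P and SRAS is Y = 1446 + 7P.
Setting them equal: 2244 = 17P, so P = 132.00.
Substituting into AD, Y = 2370.00.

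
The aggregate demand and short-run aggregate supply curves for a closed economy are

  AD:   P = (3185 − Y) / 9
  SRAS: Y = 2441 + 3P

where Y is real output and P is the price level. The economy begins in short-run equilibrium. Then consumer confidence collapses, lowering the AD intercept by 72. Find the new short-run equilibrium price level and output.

This is a negative demand shock: AD shifts left.
New AD: Y = 3113 − 9P.
Set AD = SRAS: 3113 − 9P = 2441 + 3P, so 672 = 12P and P = 56.
Y = 3113 − 9·56 = 2609.

P = 56, Y = 2609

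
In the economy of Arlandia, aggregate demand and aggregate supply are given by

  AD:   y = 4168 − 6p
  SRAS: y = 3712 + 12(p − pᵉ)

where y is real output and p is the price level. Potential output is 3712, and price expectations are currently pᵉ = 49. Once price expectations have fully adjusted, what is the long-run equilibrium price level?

Short run: with pᵉ = 49, SRAS is y = 3124 + 12p. Setting AD = SRAS gives 1044 = 18p, so p = 58 and y = 4168 − 6·58 = 3820.
Output 3820 is above potential 3712, so over time expected prices rise and SRAS shifts left until y returns to 3712.
Long run: y = 3712 on the AD curve gives 3712 = 4168 − 6p, so p = 76.

Long-run p = 76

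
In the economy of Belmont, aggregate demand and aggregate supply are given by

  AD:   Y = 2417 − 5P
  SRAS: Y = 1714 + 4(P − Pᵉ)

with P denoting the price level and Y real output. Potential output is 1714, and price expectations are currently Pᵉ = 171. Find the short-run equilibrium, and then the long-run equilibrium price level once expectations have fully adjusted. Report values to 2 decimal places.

Short run: with Pᵉ = 171, SRAS is Y = 1030 + 4P. Setting AD = SRAS gives 1387 = 9P, so P = 154.11 and Y = 2417 − 5P = 1646.44.
Output 1646.44 is below potential 1714, so over time expected prices fall and SRAS shifts right until Y returns to 1714.
Long run: Y = 1714 on the AD curve gives 1714 = 2417 − 5P, so P = 140.60.

Short run: P = 154.11, Y = 1646.44. Long run: P = 140.60.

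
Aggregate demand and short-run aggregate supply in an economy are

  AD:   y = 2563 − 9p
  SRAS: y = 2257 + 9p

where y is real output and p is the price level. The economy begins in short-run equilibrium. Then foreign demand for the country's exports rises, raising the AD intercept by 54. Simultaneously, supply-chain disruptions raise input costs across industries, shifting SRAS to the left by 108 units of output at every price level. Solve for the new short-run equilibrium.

p = 26, y = 2383

After both shocks: AD is y = 2617 − 9p and SRAS is y = 2149 + 9p.
Setting them equal: 468 = 18p, so p = 26.
y = 2617 − 9·26 = 2383.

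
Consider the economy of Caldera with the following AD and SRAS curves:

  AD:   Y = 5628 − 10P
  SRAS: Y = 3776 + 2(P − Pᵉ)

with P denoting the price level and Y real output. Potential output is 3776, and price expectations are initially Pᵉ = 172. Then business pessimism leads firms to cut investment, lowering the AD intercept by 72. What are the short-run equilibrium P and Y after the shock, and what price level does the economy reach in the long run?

AD shifts left: new AD is Y = 5556 − 10P. With Pᵉ = 172, SRAS is Y = 3432 + 2P.
Short run: 5556 − 10P = 3432 + 2P gives 2124 = 12P, so P = 177 and Y = 5556 − 10·177 = 3786.
Y = 3786 is above potential 3776; expectations adjust and SRAS shifts left until Y = 3776.
Long run: on the new AD curve, 3776 = 5556 − 10P gives P = 178.

Short run: P = 177, Y = 3786. Long run: P = 178.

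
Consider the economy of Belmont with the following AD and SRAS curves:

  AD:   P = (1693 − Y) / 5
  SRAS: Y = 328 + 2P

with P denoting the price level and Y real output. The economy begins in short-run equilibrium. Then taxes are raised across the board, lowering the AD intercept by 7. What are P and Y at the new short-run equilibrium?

This is a negative demand shock: AD shifts left.
New AD: Y = 1686 − 5P.
Set AD = SRAS: 1686 − 5P = 328 + 2P, so 1358 = 7P and P = 194.
Y = 1686 − 5·194 = 716.

P = 194, Y = 716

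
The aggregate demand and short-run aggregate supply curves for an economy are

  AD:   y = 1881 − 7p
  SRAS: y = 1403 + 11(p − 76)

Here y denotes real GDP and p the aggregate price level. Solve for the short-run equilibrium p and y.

Write SRAS as y = 1403 + 11p − 836 = 567 + 11p.
Set AD = SRAS: 1881 − 7p = 567 + 11p, so 1314 = 18p and p = 73.
Then y = 1881 − 7·73 = 1370.

p = 73, y = 1370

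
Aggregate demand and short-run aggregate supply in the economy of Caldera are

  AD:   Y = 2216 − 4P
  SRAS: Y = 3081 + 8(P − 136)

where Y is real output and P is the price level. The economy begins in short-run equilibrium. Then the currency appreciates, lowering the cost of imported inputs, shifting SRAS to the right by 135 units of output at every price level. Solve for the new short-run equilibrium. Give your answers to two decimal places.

This is a positive supply shock: SRAS shifts right.
New SRAS: Y = 2128 + 8P.
Set AD = SRAS: 2216 − 4P = 2128 + 8P, so 88 = 12P and P = 7.33.
Substituting into AD, Y = 2186.67.

P = 7.33, Y = 2186.67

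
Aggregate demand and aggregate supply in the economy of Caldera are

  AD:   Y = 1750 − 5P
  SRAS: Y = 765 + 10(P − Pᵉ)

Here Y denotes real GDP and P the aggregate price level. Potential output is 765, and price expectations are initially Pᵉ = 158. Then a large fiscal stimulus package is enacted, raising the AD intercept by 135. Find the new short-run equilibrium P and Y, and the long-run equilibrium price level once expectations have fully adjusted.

Short run: P = 180, Y = 985. Long run: P = 224.

AD shifts right: new AD is Y = 1885 − 5P. With Pᵉ = 158, SRAS is Y = 10P − 815.
Short run: 1885 − 5P = 10P − 815 gives 2700 = 15P, so P = 180 and Y = 1885 − 5·180 = 985.
Y = 985 is above potential 765; expectations adjust and SRAS shifts left until Y = 765.
Long run: on the new AD curve, 765 = 1885 − 5P gives P = 224.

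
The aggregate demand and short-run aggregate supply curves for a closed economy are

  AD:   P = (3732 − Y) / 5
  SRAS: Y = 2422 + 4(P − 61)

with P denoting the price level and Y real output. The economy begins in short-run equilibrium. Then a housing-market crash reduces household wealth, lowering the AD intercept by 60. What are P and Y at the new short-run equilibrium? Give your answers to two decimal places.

P = 166.00, Y = 2842.00

This is a negative demand shock: AD shifts left.
New AD: Y = 3672 − 5P.
SRAS can be written Y = 2178 + 4P.
Set AD = SRAS: 3672 − 5P = 2178 + 4P, so 1494 = 9P and P = 166.00.
Substituting into AD, Y = 2842.00.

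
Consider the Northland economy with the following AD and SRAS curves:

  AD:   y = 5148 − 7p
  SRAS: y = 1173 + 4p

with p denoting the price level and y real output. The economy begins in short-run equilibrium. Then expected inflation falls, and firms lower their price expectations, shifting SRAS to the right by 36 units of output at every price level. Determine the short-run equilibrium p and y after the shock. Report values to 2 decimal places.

This is a positive supply shock: SRAS shifts right.
New SRAS: y = 1209 + 4p.
Set AD = SRAS: 5148 − 7p = 1209 + 4p, so 3939 = 11p and p = 358.09.
Substituting into AD, y = 2641.36.

p = 358.09, y = 2641.36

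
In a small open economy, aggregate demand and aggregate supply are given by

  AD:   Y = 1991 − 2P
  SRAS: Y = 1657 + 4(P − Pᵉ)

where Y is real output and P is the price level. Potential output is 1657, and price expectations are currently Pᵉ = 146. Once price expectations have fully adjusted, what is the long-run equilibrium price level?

Long-run P = 167

Short run: with Pᵉ = 146, SRAS is Y = 1073 + 4P. Setting AD = SRAS gives 918 = 6P, so P = 153 and Y = 1991 − 2·153 = 1685.
Output 1685 is above potential 1657, so over time expected prices rise and SRAS shifts left until Y returns to 1657.
Long run: Y = 1657 on the AD curve gives 1657 = 1991 − 2P, so P = 167.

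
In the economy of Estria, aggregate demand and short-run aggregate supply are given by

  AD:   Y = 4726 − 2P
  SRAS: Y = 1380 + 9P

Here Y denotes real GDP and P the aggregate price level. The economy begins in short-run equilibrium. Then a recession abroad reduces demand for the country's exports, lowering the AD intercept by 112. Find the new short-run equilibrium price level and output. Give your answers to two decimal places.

P = 294.00, Y = 4026.00

This is a negative demand shock: AD shifts left.
New AD: Y = 4614 − 2P.
Set AD = SRAS: 4614 − 2P = 1380 + 9P, so 3234 = 11P and P = 294.00.
Substituting into AD, Y = 4026.00.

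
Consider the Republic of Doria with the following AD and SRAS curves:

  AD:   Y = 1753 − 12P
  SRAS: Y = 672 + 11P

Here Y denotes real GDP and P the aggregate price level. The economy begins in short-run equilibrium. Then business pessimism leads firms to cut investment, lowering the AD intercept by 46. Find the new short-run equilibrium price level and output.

This is a negative demand shock: AD shifts left.
New AD: Y = 1707 − 12P.
Set AD = SRAS: 1707 − 12P = 672 + 11P, so 1035 = 23P and P = 45.
Y = 1707 − 12·45 = 1167.

P = 45, Y = 1167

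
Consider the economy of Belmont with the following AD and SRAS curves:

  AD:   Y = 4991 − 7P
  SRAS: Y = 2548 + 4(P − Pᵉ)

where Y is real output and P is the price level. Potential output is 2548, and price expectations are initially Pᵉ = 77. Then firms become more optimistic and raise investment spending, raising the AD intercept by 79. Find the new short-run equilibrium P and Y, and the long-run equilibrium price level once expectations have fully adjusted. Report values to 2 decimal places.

Short run: P = 257.27, Y = 3269.09. Long run: P = 360.29.

AD shifts right: new AD is Y = 5070 − 7P. With Pᵉ = 77, SRAS is Y = 2240 + 4P.
Short run: 5070 − 7P = 2240 + 4P gives 2830 = 11P, so P = 257.27 and Y = 5070 − 7P = 3269.09.
Y = 3269.09 is above potential 2548; expectations adjust and SRAS shifts left until Y = 2548.
Long run: on the new AD curve, 2548 = 5070 − 7P gives P = 360.29.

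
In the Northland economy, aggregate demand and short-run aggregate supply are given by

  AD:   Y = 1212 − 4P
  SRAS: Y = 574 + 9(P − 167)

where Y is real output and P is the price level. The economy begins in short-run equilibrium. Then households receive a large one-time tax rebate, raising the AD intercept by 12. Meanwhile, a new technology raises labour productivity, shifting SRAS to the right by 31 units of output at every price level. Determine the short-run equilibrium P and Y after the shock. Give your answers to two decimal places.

After both shocks: AD is Y = 1224 − 4P and SRAS is Y = 9P − 898.
Setting them equal: 2122 = 13P, so P = 163.23.
Substituting into AD, Y = 571.08.

P = 163.23, Y = 571.08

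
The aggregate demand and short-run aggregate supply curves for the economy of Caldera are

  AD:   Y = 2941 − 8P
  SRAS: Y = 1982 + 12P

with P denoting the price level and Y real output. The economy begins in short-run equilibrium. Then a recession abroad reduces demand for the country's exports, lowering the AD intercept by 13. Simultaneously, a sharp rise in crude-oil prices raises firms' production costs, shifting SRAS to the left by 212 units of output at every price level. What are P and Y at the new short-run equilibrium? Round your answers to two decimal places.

After both shocks: AD is Y = 2928 − 8P and SRAS is Y = 1770 + 12P.
Setting them equal: 1158 = 20P, so P = 57.90.
Substituting into AD, Y = 2464.80.

P = 57.90, Y = 2464.80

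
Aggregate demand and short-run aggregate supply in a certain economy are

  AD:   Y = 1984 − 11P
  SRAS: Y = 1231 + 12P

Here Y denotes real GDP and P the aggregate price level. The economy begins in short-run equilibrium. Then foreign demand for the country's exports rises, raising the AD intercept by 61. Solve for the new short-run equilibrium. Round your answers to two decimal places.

P = 35.39, Y = 1655.70

This is a positive demand shock: AD shifts right.
New AD: Y = 2045 − 11P.
Set AD = SRAS: 2045 − 11P = 1231 + 12P, so 814 = 23P and P = 35.39.
Substituting into AD, Y = 1655.70.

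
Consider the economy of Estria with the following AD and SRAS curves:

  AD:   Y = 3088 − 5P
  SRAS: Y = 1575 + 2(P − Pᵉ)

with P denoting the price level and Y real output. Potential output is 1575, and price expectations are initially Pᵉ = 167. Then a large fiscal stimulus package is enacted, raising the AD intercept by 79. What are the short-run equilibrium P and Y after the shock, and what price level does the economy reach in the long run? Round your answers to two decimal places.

Short run: P = 275.14, Y = 1791.29. Long run: P = 318.40.

AD shifts right: new AD is Y = 3167 − 5P. With Pᵉ = 167, SRAS is Y = 1241 + 2P.
Short run: 3167 − 5P = 1241 + 2P gives 1926 = 7P, so P = 275.14 and Y = 3167 − 5P = 1791.29.
Y = 1791.29 is above potential 1575; expectations adjust and SRAS shifts left until Y = 1575.
Long run: on the new AD curve, 1575 = 3167 − 5P gives P = 318.40.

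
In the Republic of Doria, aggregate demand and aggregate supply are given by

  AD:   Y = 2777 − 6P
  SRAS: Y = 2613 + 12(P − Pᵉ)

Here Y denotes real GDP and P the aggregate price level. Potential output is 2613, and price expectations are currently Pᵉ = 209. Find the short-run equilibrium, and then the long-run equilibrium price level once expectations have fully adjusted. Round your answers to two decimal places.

Short run: P = 148.44, Y = 1886.33. Long run: P = 27.33.

Short run: with Pᵉ = 209, SRAS is Y = 105 + 12P. Setting AD = SRAS gives 2672 = 18P, so P = 148.44 and Y = 2777 − 6P = 1886.33.
Output 1886.33 is below potential 2613, so over time expected prices fall and SRAS shifts right until Y returns to 2613.
Long run: Y = 2613 on the AD curve gives 2613 = 2777 − 6P, so P = 27.33.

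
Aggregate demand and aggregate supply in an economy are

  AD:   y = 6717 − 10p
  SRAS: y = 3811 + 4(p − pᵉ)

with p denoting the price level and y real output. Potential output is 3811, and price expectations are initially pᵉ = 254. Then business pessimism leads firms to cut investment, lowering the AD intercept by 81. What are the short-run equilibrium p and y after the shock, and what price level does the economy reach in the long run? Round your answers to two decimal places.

AD shifts left: new AD is y = 6636 − 10p. With pᵉ = 254, SRAS is y = 2795 + 4p.
Short run: 6636 − 10p = 2795 + 4p gives 3841 = 14p, so p = 274.36 and y = 6636 − 10p = 3892.43.
y = 3892.43 is above potential 3811; expectations adjust and SRAS shifts left until y = 3811.
Long run: on the new AD curve, 3811 = 6636 − 10p gives p = 282.50.

Short run: p = 274.36, y = 3892.43. Long run: p = 282.50.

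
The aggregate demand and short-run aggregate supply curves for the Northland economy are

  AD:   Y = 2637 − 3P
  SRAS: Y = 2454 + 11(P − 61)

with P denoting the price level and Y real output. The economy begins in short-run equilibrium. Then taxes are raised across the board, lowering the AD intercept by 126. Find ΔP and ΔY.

ΔP = -9, ΔY = -99

This is a negative demand shock: AD shifts left.
New AD: Y = 2511 − 3P.
SRAS can be written Y = 1783 + 11P.
Set AD = SRAS: 2511 − 3P = 1783 + 11P, so 728 = 14P and P = 52.
Y = 2511 − 3·52 = 2355.
Initially P = 61, Y = 2454, so ΔP = -9 and ΔY = -99.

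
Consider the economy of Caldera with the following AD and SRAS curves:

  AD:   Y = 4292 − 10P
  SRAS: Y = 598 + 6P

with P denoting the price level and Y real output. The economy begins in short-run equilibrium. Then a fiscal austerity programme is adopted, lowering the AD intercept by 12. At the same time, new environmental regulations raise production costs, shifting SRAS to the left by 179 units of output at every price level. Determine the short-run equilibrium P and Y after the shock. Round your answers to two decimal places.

After both shocks: AD is Y = 4280 − 10P and SRAS is Y = 419 + 6P.
Setting them equal: 3861 = 16P, so P = 241.31.
Substituting into AD, Y = 1866.88.

P = 241.31, Y = 1866.88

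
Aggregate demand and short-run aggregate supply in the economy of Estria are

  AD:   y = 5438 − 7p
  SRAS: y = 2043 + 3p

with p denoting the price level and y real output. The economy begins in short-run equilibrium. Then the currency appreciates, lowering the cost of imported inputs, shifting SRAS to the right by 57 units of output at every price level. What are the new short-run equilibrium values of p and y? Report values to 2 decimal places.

This is a positive supply shock: SRAS shifts right.
New SRAS: y = 2100 + 3p.
Set AD = SRAS: 5438 − 7p = 2100 + 3p, so 3338 = 10p and p = 333.80.
Substituting into AD, y = 3101.40.

p = 333.80, y = 3101.40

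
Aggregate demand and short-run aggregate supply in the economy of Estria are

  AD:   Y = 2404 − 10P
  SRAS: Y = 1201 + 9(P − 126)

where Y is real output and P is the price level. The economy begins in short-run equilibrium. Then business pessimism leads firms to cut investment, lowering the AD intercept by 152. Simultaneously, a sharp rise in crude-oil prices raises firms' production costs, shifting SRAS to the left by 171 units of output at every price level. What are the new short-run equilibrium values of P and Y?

P = 124, Y = 1012

After both shocks: AD is Y = 2252 − 10P and SRAS is Y = 9P − 104.
Setting them equal: 2356 = 19P, so P = 124.
Y = 2252 − 10·124 = 1012.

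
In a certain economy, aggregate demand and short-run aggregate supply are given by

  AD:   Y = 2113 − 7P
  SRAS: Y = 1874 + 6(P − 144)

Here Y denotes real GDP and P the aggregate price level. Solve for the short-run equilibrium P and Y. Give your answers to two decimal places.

Write SRAS as Y = 1874 + 6P − 864 = 1010 + 6P.
Set AD = SRAS: 2113 − 7P = 1010 + 6P, so 1103 = 13P and P = 84.85.
Substituting into AD, Y = 2113 − 7P = 1519.08.

P = 84.85, Y = 1519.08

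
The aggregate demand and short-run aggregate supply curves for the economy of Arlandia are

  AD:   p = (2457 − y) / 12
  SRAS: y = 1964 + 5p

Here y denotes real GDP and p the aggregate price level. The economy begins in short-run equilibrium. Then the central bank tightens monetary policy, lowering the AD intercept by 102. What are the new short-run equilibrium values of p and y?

This is a negative demand shock: AD shifts left.
New AD: y = 2355 − 12p.
Set AD = SRAS: 2355 − 12p = 1964 + 5p, so 391 = 17p and p = 23.
y = 2355 − 12·23 = 2079.

p = 23, y = 2079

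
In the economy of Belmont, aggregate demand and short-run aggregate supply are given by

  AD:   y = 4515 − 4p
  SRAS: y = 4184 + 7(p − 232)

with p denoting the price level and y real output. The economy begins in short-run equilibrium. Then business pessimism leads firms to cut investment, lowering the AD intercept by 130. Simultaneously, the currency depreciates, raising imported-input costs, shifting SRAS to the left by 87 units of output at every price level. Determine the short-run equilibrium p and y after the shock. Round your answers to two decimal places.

After both shocks: AD is y = 4385 − 4p and SRAS is y = 2473 + 7p.
Setting them equal: 1912 = 11p, so p = 173.82.
Substituting into AD, y = 3689.73.

p = 173.82, y = 3689.73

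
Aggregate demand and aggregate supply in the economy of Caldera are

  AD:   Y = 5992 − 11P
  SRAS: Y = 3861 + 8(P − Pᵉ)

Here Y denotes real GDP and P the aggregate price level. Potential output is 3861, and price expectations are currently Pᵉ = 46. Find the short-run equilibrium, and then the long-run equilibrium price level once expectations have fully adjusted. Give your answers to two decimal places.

Short run: with Pᵉ = 46, SRAS is Y = 3493 + 8P. Setting AD = SRAS gives 2499 = 19P, so P = 131.53 and Y = 5992 − 11P = 4545.21.
Output 4545.21 is above potential 3861, so over time expected prices rise and SRAS shifts left until Y returns to 3861.
Long run: Y = 3861 on the AD curve gives 3861 = 5992 − 11P, so P = 193.73.

Short run: P = 131.53, Y = 4545.21. Long run: P = 193.73.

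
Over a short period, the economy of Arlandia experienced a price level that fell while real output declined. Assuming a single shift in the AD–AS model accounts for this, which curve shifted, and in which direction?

AD shifted left

P fell and Y fell. An AD shift moves P and Y in the same direction; an SRAS shift moves them in opposite directions.
Here P and Y moved in the same direction, so the AD curve shifted.
Since Y fell, AD shifted left.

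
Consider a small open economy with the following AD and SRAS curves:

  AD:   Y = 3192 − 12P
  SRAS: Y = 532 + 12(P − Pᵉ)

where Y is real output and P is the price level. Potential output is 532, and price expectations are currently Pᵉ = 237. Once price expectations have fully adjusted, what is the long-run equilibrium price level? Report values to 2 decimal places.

Long-run P = 221.67

Short run: with Pᵉ = 237, SRAS is Y = 12P − 2312. Setting AD = SRAS gives 5504 = 24P, so P = 229.33 and Y = 3192 − 12P = 440.00.
Output 440.00 is below potential 532, so over time expected prices fall and SRAS shifts right until Y returns to 532.
Long run: Y = 532 on the AD curve gives 532 = 3192 − 12P, so P = 221.67.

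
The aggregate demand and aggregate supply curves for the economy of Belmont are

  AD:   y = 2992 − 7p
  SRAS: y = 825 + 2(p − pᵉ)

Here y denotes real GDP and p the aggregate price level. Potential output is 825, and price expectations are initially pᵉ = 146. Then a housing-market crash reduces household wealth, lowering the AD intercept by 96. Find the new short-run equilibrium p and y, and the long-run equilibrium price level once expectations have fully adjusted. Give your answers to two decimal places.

AD shifts left: new AD is y = 2896 − 7p. With pᵉ = 146, SRAS is y = 533 + 2p.
Short run: 2896 − 7p = 533 + 2p gives 2363 = 9p, so p = 262.56 and y = 2896 − 7p = 1058.11.
y = 1058.11 is above potential 825; expectations adjust and SRAS shifts left until y = 825.
Long run: on the new AD curve, 825 = 2896 − 7p gives p = 295.86.

Short run: p = 262.56, y = 1058.11. Long run: p = 295.86.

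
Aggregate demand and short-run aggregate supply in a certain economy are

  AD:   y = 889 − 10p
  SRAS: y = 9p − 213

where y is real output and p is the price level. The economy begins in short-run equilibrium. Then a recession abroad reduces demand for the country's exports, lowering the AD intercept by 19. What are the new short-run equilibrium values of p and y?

This is a negative demand shock: AD shifts left.
New AD: y = 870 − 10p.
Set AD = SRAS: 870 − 10p = 9p − 213, so 1083 = 19p and p = 57.
y = 870 − 10·57 = 300.

p = 57, y = 300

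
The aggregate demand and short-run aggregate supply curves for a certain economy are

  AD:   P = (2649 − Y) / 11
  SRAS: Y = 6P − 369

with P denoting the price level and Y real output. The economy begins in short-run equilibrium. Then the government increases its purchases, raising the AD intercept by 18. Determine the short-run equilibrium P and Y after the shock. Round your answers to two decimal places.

P = 178.59, Y = 702.53

This is a positive demand shock: AD shifts right.
New AD: Y = 2667 − 11P.
Set AD = SRAS: 2667 − 11P = 6P − 369, so 3036 = 17P and P = 178.59.
Substituting into AD, Y = 702.53.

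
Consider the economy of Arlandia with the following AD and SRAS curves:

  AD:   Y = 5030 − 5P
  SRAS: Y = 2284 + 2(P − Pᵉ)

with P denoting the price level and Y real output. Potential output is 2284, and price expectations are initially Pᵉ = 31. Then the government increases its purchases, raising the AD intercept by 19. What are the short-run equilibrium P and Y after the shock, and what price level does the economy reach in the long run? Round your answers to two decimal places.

Short run: P = 403.86, Y = 3029.71. Long run: P = 553.00.

AD shifts right: new AD is Y = 5049 − 5P. With Pᵉ = 31, SRAS is Y = 2222 + 2P.
Short run: 5049 − 5P = 2222 + 2P gives 2827 = 7P, so P = 403.86 and Y = 5049 − 5P = 3029.71.
Y = 3029.71 is above potential 2284; expectations adjust and SRAS shifts left until Y = 2284.
Long run: on the new AD curve, 2284 = 5049 − 5P gives P = 553.00.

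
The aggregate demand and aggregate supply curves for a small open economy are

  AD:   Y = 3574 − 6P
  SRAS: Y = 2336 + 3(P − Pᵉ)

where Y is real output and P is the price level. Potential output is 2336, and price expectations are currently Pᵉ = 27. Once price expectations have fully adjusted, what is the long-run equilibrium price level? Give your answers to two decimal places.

Short run: with Pᵉ = 27, SRAS is Y = 2255 + 3P. Setting AD = SRAS gives 1319 = 9P, so P = 146.56 and Y = 3574 − 6P = 2694.67.
Output 2694.67 is above potential 2336, so over time expected prices rise and SRAS shifts left until Y returns to 2336.
Long run: Y = 2336 on the AD curve gives 2336 = 3574 − 6P, so P = 206.33.

Long-run P = 206.33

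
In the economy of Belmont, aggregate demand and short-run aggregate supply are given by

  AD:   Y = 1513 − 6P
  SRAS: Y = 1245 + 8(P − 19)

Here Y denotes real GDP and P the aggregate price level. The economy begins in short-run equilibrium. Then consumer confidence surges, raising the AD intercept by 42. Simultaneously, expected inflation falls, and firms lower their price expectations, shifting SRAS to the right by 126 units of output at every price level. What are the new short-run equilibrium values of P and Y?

After both shocks: AD is Y = 1555 − 6P and SRAS is Y = 1219 + 8P.
Setting them equal: 336 = 14P, so P = 24.
Y = 1555 − 6·24 = 1411.

P = 24, Y = 1411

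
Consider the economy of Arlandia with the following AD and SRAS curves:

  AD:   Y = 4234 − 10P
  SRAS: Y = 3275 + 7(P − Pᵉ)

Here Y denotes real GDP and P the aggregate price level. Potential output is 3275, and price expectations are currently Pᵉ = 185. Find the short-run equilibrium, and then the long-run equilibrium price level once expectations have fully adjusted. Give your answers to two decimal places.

Short run: P = 132.59, Y = 2908.12. Long run: P = 95.90.

Short run: with Pᵉ = 185, SRAS is Y = 1980 + 7P. Setting AD = SRAS gives 2254 = 17P, so P = 132.59 and Y = 4234 − 10P = 2908.12.
Output 2908.12 is below potential 3275, so over time expected prices fall and SRAS shifts right until Y returns to 3275.
Long run: Y = 3275 on the AD curve gives 3275 = 4234 − 10P, so P = 95.90.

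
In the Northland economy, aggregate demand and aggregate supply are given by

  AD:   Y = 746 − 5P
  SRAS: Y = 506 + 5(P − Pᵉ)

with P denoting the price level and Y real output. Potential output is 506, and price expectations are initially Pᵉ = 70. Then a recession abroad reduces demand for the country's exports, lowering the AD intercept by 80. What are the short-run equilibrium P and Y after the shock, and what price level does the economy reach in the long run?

Short run: P = 51, Y = 411. Long run: P = 32.

AD shifts left: new AD is Y = 666 − 5P. With Pᵉ = 70, SRAS is Y = 156 + 5P.
Short run: 666 − 5P = 156 + 5P gives 510 = 10P, so P = 51 and Y = 666 − 5·51 = 411.
Y = 411 is below potential 506; expectations adjust and SRAS shifts right until Y = 506.
Long run: on the new AD curve, 506 = 666 − 5P gives P = 32.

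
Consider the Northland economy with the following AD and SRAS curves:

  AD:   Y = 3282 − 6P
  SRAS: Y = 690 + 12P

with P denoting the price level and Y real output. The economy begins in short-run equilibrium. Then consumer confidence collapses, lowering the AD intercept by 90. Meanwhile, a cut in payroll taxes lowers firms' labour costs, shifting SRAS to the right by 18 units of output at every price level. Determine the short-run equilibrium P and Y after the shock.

After both shocks: AD is Y = 3192 − 6P and SRAS is Y = 708 + 12P.
Setting them equal: 2484 = 18P, so P = 138.
Y = 3192 − 6·138 = 2364.

P = 138, Y = 2364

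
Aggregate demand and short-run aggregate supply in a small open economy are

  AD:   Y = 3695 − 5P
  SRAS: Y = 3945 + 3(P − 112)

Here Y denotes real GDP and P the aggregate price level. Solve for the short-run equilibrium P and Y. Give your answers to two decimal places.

P = 10.75, Y = 3641.25

Write SRAS as Y = 3945 + 3P − 336 = 3609 + 3P.
Set AD = SRAS: 3695 − 5P = 3609 + 3P, so 86 = 8P and P = 10.75.
Substituting into AD, Y = 3695 − 5P = 3641.25.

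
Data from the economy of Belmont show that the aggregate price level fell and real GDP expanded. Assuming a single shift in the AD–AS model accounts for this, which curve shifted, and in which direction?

P fell and Y rose. An AD shift moves P and Y in the same direction; an SRAS shift moves them in opposite directions.
Here P and Y moved in opposite directions, so the SRAS curve shifted.
Since Y rose, SRAS shifted right.

SRAS shifted right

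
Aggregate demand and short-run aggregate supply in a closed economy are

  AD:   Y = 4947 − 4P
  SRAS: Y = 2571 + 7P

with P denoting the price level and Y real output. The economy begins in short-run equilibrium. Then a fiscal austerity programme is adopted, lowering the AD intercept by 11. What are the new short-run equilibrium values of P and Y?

This is a negative demand shock: AD shifts left.
New AD: Y = 4936 − 4P.
Set AD = SRAS: 4936 − 4P = 2571 + 7P, so 2365 = 11P and P = 215.
Y = 4936 − 4·215 = 4076.

P = 215, Y = 4076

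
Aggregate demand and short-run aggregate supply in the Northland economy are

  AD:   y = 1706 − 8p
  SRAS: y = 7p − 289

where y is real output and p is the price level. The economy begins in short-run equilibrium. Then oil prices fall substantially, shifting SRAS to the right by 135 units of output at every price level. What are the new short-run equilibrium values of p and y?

This is a positive supply shock: SRAS shifts right.
New SRAS: y = 7p − 154.
Set AD = SRAS: 1706 − 8p = 7p − 154, so 1860 = 15p and p = 124.
y = 1706 − 8·124 = 714.

p = 124, y = 714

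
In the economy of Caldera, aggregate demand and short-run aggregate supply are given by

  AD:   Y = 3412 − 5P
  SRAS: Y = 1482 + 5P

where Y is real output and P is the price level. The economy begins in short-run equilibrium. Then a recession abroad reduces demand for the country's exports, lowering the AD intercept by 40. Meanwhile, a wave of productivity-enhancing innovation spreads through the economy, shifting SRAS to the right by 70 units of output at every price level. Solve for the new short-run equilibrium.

P = 182, Y = 2462

After both shocks: AD is Y = 3372 − 5P and SRAS is Y = 1552 + 5P.
Setting them equal: 1820 = 10P, so P = 182.
Y = 3372 − 5·182 = 2462.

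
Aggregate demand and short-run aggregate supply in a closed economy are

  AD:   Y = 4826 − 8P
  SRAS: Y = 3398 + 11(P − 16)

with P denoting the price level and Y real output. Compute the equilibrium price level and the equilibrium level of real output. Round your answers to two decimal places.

Write SRAS as Y = 3398 + 11P − 176 = 3222 + 11P.
Set AD = SRAS: 4826 − 8P = 3222 + 11P, so 1604 = 19P and P = 84.42.
Substituting into AD, Y = 4826 − 8P = 4150.63.

P = 84.42, Y = 4150.63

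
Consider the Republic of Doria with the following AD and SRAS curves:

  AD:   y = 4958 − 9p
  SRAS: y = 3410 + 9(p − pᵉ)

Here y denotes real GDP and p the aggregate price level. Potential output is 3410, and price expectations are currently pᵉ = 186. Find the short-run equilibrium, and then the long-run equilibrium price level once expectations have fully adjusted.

Short run: with pᵉ = 186, SRAS is y = 1736 + 9p. Setting AD = SRAS gives 3222 = 18p, so p = 179 and y = 4958 − 9·179 = 3347.
Output 3347 is below potential 3410, so over time expected prices fall and SRAS shifts right until y returns to 3410.
Long run: y = 3410 on the AD curve gives 3410 = 4958 − 9p, so p = 172.

Short run: p = 179, y = 3347. Long run: p = 172.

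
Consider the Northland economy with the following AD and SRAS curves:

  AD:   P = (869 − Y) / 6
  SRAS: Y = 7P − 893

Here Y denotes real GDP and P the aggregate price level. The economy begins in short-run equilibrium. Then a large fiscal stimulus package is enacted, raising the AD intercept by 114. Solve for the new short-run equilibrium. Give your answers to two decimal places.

This is a positive demand shock: AD shifts right.
New AD: Y = 983 − 6P.
Set AD = SRAS: 983 − 6P = 7P − 893, so 1876 = 13P and P = 144.31.
Substituting into AD, Y = 117.15.

P = 144.31, Y = 117.15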